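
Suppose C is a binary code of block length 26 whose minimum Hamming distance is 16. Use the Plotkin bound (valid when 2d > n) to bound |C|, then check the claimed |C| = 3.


Plotkin bound M ≤ 4; given |C| = 3 ≤ bound (satisfied).

Check applicability: 2d = 32, n = 26.
2d − n = 6 > 0, so Plotkin applies.
Compute d/(2d−n) = 16/6 ≈ 2.6667.
⌊d/(2d−n)⌋ = 2.
Plotkin bound: M ≤ 2·2 = 4.
Given |C| = 3, check: satisfied.
This |C| is below the Plotkin bound.


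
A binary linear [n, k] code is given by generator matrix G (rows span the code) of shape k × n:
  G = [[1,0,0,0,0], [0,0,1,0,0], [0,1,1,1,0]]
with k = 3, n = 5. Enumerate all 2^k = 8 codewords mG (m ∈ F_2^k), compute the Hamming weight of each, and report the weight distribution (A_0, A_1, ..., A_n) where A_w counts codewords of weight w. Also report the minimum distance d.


Weight distribution: A_0 = 1, A_1 = 2, A_2 = 2, A_3 = 2, A_4 = 1. Minimum distance d = 1.

Enumerate all 2^3 = 8 messages m ∈ F_2^3.
For each, compute codeword c = mG in F_2^5, then tally its weight.
  m = 000 → c = 00000, weight = 0.
  m = 100 → c = 10000, weight = 1.
  m = 010 → c = 00100, weight = 1.
  m = 110 → c = 10100, weight = 2.
  m = 001 → c = 01110, weight = 3.
  m = 101 → c = 11110, weight = 4.
  m = 011 → c = 01010, weight = 2.
  m = 111 → c = 11010, weight = 3.
Tally weights:
  weight 0: 1 codewords.
  weight 1: 2 codewords.
  weight 2: 2 codewords.
  weight 3: 2 codewords.
  weight 4: 1 codewords.
Minimum distance d = smallest w > 0 with A_w > 0 = 1.
Sanity: Σ A_w = 8 = 2^3 = 8 ✓.


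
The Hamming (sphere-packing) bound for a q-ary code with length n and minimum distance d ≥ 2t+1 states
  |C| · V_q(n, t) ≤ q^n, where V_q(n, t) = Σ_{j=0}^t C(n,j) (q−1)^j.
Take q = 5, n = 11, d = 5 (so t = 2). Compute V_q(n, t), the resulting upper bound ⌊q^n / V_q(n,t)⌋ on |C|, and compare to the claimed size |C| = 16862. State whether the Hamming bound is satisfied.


V_q(n, t) = 925, q^n = 48828125, Hamming bound = 52787, |C| = 16862 ≤ bound (satisfied).

Step 1: Compute V_q(n, t) = Σ_{j=0}^2 C(n, j) (q−1)^j.
  j = 0: C(11,0)·(4)^0 = 1·1 = 1.
  j = 1: C(11,1)·(4)^1 = 11·4 = 44.
  j = 2: C(11,2)·(4)^2 = 55·16 = 880.
  V_q(n, t) = 1 + 44 + 880 = 925.
Step 2: q^n = 5^11 = 48828125.
Step 3: Hamming bound ⌊q^n / V_q(n,t)⌋ = ⌊48828125/925⌋ = 52787.
Step 4: Compare |C| = 16862 to 52787: satisfied.
The claimed |C| lies below the Hamming bound.


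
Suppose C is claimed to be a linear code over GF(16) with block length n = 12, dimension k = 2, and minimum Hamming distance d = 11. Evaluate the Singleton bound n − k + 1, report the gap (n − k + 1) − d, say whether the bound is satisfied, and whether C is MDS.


Singleton RHS = n − k + 1 = 11, slack = 0, bound satisfied, MDS.

Singleton bound: d ≤ n − k + 1.
Here n = 12, k = 2, so n − k + 1 = 11.
Given d = 11, check d ≤ 11: YES.
Slack = (n − k + 1) − d = 0.
The code is MDS (slack = 0).
Description: the claimed parameters are [12, 2, 11]_16; such a code would be MDS (meets Singleton bound).


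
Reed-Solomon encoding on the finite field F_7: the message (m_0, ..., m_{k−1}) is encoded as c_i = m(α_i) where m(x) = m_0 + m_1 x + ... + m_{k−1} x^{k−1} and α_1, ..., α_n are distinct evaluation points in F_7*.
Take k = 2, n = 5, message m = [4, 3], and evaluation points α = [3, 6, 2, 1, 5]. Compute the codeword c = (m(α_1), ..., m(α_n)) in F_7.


c = [6, 1, 3, 0, 5]

Message polynomial: m(x) = 4 + 3·x (mod 7).
For each evaluation point α_i, compute m(α_i) mod 7:
  α_1 = 3: Horner steps 3 → 6, so m(3) = 6.
  α_2 = 6: Horner steps 3 → 1, so m(6) = 1.
  α_3 = 2: Horner steps 3 → 3, so m(2) = 3.
  α_4 = 1: Horner steps 3 → 0, so m(1) = 0.
  α_5 = 5: Horner steps 3 → 5, so m(5) = 5.
Codeword c = [6, 1, 3, 0, 5] ∈ F_7^5.


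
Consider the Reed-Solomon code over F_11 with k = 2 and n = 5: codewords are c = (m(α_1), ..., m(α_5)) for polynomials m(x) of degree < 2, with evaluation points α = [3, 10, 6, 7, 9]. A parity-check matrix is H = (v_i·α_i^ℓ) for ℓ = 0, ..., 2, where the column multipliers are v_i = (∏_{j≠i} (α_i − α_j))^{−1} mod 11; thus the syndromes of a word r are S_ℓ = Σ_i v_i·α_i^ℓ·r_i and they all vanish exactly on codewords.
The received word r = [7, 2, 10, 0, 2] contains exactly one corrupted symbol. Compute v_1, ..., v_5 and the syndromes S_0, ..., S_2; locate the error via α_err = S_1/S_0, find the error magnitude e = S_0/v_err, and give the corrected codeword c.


S = (3, 8, 3), error at position 2, error magnitude e = 10, c = [7, 3, 10, 0, 2].

Step 1: column multipliers v_i = (∏_{j≠i}(α_i − α_j))^{−1} mod 11.
  i = 1 (α = 3): (3−10)(3−6)(3−7)(3−9) = (−7)·(−3)·(−4)·(−6) = 504 ≡ 9, so v_1 = 9^{−1} = 5 (mod 11).
  i = 2 (α = 10): (10−3)(10−6)(10−7)(10−9) = 7·4·3·1 = 84 ≡ 7, so v_2 = 7^{−1} = 8 (mod 11).
  i = 3 (α = 6): (6−3)(6−10)(6−7)(6−9) = 3·(−4)·(−1)·(−3) = −36 ≡ 8, so v_3 = 8^{−1} = 7 (mod 11).
  i = 4 (α = 7): (7−3)(7−10)(7−6)(7−9) = 4·(−3)·1·(−2) = 24 ≡ 2, so v_4 = 2^{−1} = 6 (mod 11).
  i = 5 (α = 9): (9−3)(9−10)(9−6)(9−7) = 6·(−1)·3·2 = −36 ≡ 8, so v_5 = 8^{−1} = 7 (mod 11).
  v = [5, 8, 7, 6, 7].
Step 2: syndromes of r = [7, 2, 10, 0, 2] (all sums mod 11).
  S_0 = Σ v_i r_i = 5·7 + 8·2 + 7·10 + 6·0 + 7·2 = 135 ≡ 3.
  S_1 = Σ v_i α_i r_i = 5·3·7 + 8·10·2 + 7·6·10 + 6·7·0 + 7·9·2 = 811 ≡ 8.
  α_i^2 mod 11 = [9, 1, 3, 5, 4].
  S_2 = Σ v_i α_i^2 r_i = 5·9·7 + 8·1·2 + 7·3·10 + 6·5·0 + 7·4·2 = 597 ≡ 3.
  S = (3, 8, 3) ≠ 0, so r is not a codeword (an error is present).
Step 3: locate the error. For a single error e at position i, S_ℓ = v_i·e·α_i^ℓ, so α_err = S_1/S_0.
  S_0^{−1} = 3^{−1} = 4 (mod 11), so α_err = 8·4 = 32 ≡ 10 = α_2. Error position i = 2.
  Consistency check: S_2/S_1 = 3·7 = 21 ≡ 10 = α_err ✓ (single-error assumption holds).
Step 4: error magnitude e = S_0/v_2 = S_0·∏_{j≠2}(α_2 − α_j) = 3·7 = 21 ≡ 10 (mod 11).
Step 5: correct position 2: c_2 = r_2 − e = 2 − 10 ≡ 3 (mod 11). Hence c = [7, 3, 10, 0, 2].
  Check: interpolating c through the α_i gives m(x) = 4 + 1·x (degree < 2) with m(α_i) = c_i for every i, so c is indeed a codeword.


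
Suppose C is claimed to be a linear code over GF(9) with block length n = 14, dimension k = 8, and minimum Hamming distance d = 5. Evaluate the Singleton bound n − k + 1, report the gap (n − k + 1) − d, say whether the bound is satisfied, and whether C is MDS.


Singleton RHS = n − k + 1 = 7, slack = 2, bound satisfied, not MDS.

Singleton bound: d ≤ n − k + 1.
Here n = 14, k = 8, so n − k + 1 = 7.
Given d = 5, check d ≤ 7: YES.
Slack = (n − k + 1) − d = 2.
The code is NOT MDS (slack = 2 > 0).
Description: the claimed parameters are [14, 8, 5]_9; such a code would be non-MDS.


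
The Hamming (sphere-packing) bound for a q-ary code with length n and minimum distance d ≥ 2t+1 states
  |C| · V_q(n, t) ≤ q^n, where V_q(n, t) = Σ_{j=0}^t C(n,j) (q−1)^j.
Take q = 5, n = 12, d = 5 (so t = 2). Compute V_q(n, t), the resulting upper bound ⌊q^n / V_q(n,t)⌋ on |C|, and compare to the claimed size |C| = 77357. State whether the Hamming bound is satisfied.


V_q(n, t) = 1105, q^n = 244140625, Hamming bound = 220941, |C| = 77357 ≤ bound (satisfied).

Step 1: Compute V_q(n, t) = Σ_{j=0}^2 C(n, j) (q−1)^j.
  j = 0: C(12,0)·(4)^0 = 1·1 = 1.
  j = 1: C(12,1)·(4)^1 = 12·4 = 48.
  j = 2: C(12,2)·(4)^2 = 66·16 = 1056.
  V_q(n, t) = 1 + 48 + 1056 = 1105.
Step 2: q^n = 5^12 = 244140625.
Step 3: Hamming bound ⌊q^n / V_q(n,t)⌋ = ⌊244140625/1105⌋ = 220941.
Step 4: Compare |C| = 77357 to 220941: satisfied.
The claimed |C| lies below the Hamming bound.


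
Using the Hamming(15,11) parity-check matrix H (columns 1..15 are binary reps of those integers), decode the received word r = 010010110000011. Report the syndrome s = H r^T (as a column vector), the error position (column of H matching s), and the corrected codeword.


s = (1, 0, 0, 1)^T, error position = 9, corrected codeword c = 010010111000011

Compute s = H r^T mod 2 one row at a time:
  s_1 = 1 + 0 + 0 + 0 + 0 + 0 + 1 + 1 = 3 ≡ 1 (mod 2).
  s_2 = 0 + 1 + 0 + 1 + 0 + 0 + 1 + 1 = 4 ≡ 0 (mod 2).
  s_3 = 1 + 0 + 0 + 1 + 0 + 0 + 1 + 1 = 4 ≡ 0 (mod 2).
  s_4 = 0 + 0 + 1 + 1 + 0 + 0 + 0 + 1 = 3 ≡ 1 (mod 2).
s = (1, 0, 0, 1)^T — this equals column 9 of H (binary 1001), so error is at position 9.
Correct: flip bit 9 of r = 010010110000011 to get c = 010010111000011.


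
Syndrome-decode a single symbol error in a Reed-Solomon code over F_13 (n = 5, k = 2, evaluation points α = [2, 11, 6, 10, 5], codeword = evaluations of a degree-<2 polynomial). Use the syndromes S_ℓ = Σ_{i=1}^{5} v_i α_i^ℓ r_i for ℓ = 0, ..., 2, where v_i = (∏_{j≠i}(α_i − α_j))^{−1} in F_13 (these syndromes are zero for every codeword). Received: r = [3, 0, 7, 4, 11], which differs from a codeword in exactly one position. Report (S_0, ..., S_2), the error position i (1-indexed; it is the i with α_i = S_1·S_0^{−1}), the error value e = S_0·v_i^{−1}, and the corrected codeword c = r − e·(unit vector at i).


S = (1, 2, 4), error at position 1, error magnitude e = 6, c = [10, 0, 7, 4, 11].

Step 1: column multipliers v_i = (∏_{j≠i}(α_i − α_j))^{−1} mod 13.
  i = 1 (α = 2): (2−11)(2−6)(2−10)(2−5) = (−9)·(−4)·(−8)·(−3) = 864 ≡ 6, so v_1 = 6^{−1} = 11 (mod 13).
  i = 2 (α = 11): (11−2)(11−6)(11−10)(11−5) = 9·5·1·6 = 270 ≡ 10, so v_2 = 10^{−1} = 4 (mod 13).
  i = 3 (α = 6): (6−2)(6−11)(6−10)(6−5) = 4·(−5)·(−4)·1 = 80 ≡ 2, so v_3 = 2^{−1} = 7 (mod 13).
  i = 4 (α = 10): (10−2)(10−11)(10−6)(10−5) = 8·(−1)·4·5 = −160 ≡ 9, so v_4 = 9^{−1} = 3 (mod 13).
  i = 5 (α = 5): (5−2)(5−11)(5−6)(5−10) = 3·(−6)·(−1)·(−5) = −90 ≡ 1, so v_5 = 1^{−1} = 1 (mod 13).
  v = [11, 4, 7, 3, 1].
Step 2: syndromes of r = [3, 0, 7, 4, 11] (all sums mod 13).
  S_0 = Σ v_i r_i = 11·3 + 4·0 + 7·7 + 3·4 + 1·11 = 105 ≡ 1.
  S_1 = Σ v_i α_i r_i = 11·2·3 + 4·11·0 + 7·6·7 + 3·10·4 + 1·5·11 = 535 ≡ 2.
  α_i^2 mod 13 = [4, 4, 10, 9, 12].
  S_2 = Σ v_i α_i^2 r_i = 11·4·3 + 4·4·0 + 7·10·7 + 3·9·4 + 1·12·11 = 862 ≡ 4.
  S = (1, 2, 4) ≠ 0, so r is not a codeword (an error is present).
Step 3: locate the error. For a single error e at position i, S_ℓ = v_i·e·α_i^ℓ, so α_err = S_1/S_0.
  S_0^{−1} = 1^{−1} = 1 (mod 13), so α_err = 2·1 = 2 ≡ 2 = α_1. Error position i = 1.
  Consistency check: S_2/S_1 = 4·7 = 28 ≡ 2 = α_err ✓ (single-error assumption holds).
Step 4: error magnitude e = S_0/v_1 = S_0·∏_{j≠1}(α_1 − α_j) = 1·6 = 6 ≡ 6 (mod 13).
Step 5: correct position 1: c_1 = r_1 − e = 3 − 6 ≡ 10 (mod 13). Hence c = [10, 0, 7, 4, 11].
  Check: interpolating c through the α_i gives m(x) = 5 + 9·x (degree < 2) with m(α_i) = c_i for every i, so c is indeed a codeword.


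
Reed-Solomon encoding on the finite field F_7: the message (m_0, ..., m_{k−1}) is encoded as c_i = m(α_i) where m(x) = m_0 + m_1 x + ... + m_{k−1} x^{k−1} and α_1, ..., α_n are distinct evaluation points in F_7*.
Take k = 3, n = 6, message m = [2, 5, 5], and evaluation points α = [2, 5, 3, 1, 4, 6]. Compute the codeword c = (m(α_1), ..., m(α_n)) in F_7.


c = [4, 5, 6, 5, 4, 2]

Message polynomial: m(x) = 2 + 5·x + 5·x^2 (mod 7).
For each evaluation point α_i, compute m(α_i) mod 7:
  α_1 = 2: Horner steps 5 → 1 → 4, so m(2) = 4.
  α_2 = 5: Horner steps 5 → 2 → 5, so m(5) = 5.
  α_3 = 3: Horner steps 5 → 6 → 6, so m(3) = 6.
  α_4 = 1: Horner steps 5 → 3 → 5, so m(1) = 5.
  α_5 = 4: Horner steps 5 → 4 → 4, so m(4) = 4.
  α_6 = 6: Horner steps 5 → 0 → 2, so m(6) = 2.
Codeword c = [4, 5, 6, 5, 4, 2] ∈ F_7^6.


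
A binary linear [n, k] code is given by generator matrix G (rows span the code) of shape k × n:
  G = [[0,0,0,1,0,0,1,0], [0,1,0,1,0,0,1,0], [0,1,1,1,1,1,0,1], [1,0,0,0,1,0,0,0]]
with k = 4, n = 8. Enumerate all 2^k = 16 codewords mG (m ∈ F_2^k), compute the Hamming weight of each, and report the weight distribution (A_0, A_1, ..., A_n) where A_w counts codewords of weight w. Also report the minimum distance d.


Weight distribution: A_0 = 1, A_1 = 1, A_2 = 2, A_3 = 2, A_4 = 1, A_5 = 5, A_6 = 4. Minimum distance d = 1.

Enumerate all 2^4 = 16 messages m ∈ F_2^4.
For each, compute codeword c = mG in F_2^8, then tally its weight.
  m = 0000 → c = 00000000, weight = 0.
  m = 1000 → c = 00010010, weight = 2.
  m = 0100 → c = 01010010, weight = 3.
  m = 1100 → c = 01000000, weight = 1.
  m = 0010 → c = 01111101, weight = 6.
  m = 1010 → c = 01101111, weight = 6.
  m = 0110 → c = 00101111, weight = 5.
  m = 1110 → c = 00111101, weight = 5.
  m = 0001 → c = 10001000, weight = 2.
  m = 1001 → c = 10011010, weight = 4.
  m = 0101 → c = 11011010, weight = 5.
  m = 1101 → c = 11001000, weight = 3.
  m = 0011 → c = 11110101, weight = 6.
  m = 1011 → c = 11100111, weight = 6.
  m = 0111 → c = 10100111, weight = 5.
  m = 1111 → c = 10110101, weight = 5.
Tally weights:
  weight 0: 1 codewords.
  weight 1: 1 codewords.
  weight 2: 2 codewords.
  weight 3: 2 codewords.
  weight 4: 1 codewords.
  weight 5: 5 codewords.
  weight 6: 4 codewords.
Minimum distance d = smallest w > 0 with A_w > 0 = 1.
Sanity: Σ A_w = 16 = 2^4 = 16 ✓.


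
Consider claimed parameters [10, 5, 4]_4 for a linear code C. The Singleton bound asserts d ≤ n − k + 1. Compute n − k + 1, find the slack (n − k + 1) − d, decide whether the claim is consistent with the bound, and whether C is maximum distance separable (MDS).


Singleton RHS = n − k + 1 = 6, slack = 2, bound satisfied, not MDS.

Singleton bound: d ≤ n − k + 1.
Here n = 10, k = 5, so n − k + 1 = 6.
Given d = 4, check d ≤ 6: YES.
Slack = (n − k + 1) − d = 2.
The code is NOT MDS (slack = 2 > 0).
Description: the claimed parameters are [10, 5, 4]_4; such a code would be non-MDS.


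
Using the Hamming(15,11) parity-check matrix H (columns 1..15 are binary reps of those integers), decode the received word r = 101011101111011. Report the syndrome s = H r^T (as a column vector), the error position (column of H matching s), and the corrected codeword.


s = (0, 0, 1, 1)^T, error position = 3, corrected codeword c = 100011101111011

Compute s = H r^T mod 2 one row at a time:
  s_1 = 0 + 1 + 1 + 1 + 1 + 0 + 1 + 1 = 6 ≡ 0 (mod 2).
  s_2 = 0 + 1 + 1 + 1 + 1 + 0 + 1 + 1 = 6 ≡ 0 (mod 2).
  s_3 = 0 + 1 + 1 + 1 + 1 + 1 + 1 + 1 = 7 ≡ 1 (mod 2).
  s_4 = 1 + 1 + 1 + 1 + 1 + 1 + 0 + 1 = 7 ≡ 1 (mod 2).
s = (0, 0, 1, 1)^T — this equals column 3 of H (binary 0011), so error is at position 3.
Correct: flip bit 3 of r = 101011101111011 to get c = 100011101111011.


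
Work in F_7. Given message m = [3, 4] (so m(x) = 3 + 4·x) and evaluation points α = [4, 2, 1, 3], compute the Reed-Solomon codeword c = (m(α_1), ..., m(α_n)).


c = [5, 4, 0, 1]

Message polynomial: m(x) = 3 + 4·x (mod 7).
For each evaluation point α_i, compute m(α_i) mod 7:
  α_1 = 4: Horner steps 4 → 5, so m(4) = 5.
  α_2 = 2: Horner steps 4 → 4, so m(2) = 4.
  α_3 = 1: Horner steps 4 → 0, so m(1) = 0.
  α_4 = 3: Horner steps 4 → 1, so m(3) = 1.
Codeword c = [5, 4, 0, 1] ∈ F_7^4.


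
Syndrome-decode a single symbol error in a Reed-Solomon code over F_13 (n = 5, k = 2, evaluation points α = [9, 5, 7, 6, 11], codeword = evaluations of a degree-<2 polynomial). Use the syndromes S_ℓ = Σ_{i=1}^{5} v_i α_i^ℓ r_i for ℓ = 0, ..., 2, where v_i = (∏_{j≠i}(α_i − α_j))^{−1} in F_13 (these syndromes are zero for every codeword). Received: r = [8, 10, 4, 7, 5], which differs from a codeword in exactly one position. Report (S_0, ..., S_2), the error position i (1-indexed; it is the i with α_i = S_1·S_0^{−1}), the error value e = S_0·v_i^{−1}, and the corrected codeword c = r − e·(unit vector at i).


S = (9, 3, 1), error at position 1, error magnitude e = 10, c = [11, 10, 4, 7, 5].

Step 1: column multipliers v_i = (∏_{j≠i}(α_i − α_j))^{−1} mod 13.
  i = 1 (α = 9): (9−5)(9−7)(9−6)(9−11) = 4·2·3·(−2) = −48 ≡ 4, so v_1 = 4^{−1} = 10 (mod 13).
  i = 2 (α = 5): (5−9)(5−7)(5−6)(5−11) = (−4)·(−2)·(−1)·(−6) = 48 ≡ 9, so v_2 = 9^{−1} = 3 (mod 13).
  i = 3 (α = 7): (7−9)(7−5)(7−6)(7−11) = (−2)·2·1·(−4) = 16 ≡ 3, so v_3 = 3^{−1} = 9 (mod 13).
  i = 4 (α = 6): (6−9)(6−5)(6−7)(6−11) = (−3)·1·(−1)·(−5) = −15 ≡ 11, so v_4 = 11^{−1} = 6 (mod 13).
  i = 5 (α = 11): (11−9)(11−5)(11−7)(11−6) = 2·6·4·5 = 240 ≡ 6, so v_5 = 6^{−1} = 11 (mod 13).
  v = [10, 3, 9, 6, 11].
Step 2: syndromes of r = [8, 10, 4, 7, 5] (all sums mod 13).
  S_0 = Σ v_i r_i = 10·8 + 3·10 + 9·4 + 6·7 + 11·5 = 243 ≡ 9.
  S_1 = Σ v_i α_i r_i = 10·9·8 + 3·5·10 + 9·7·4 + 6·6·7 + 11·11·5 = 1979 ≡ 3.
  α_i^2 mod 13 = [3, 12, 10, 10, 4].
  S_2 = Σ v_i α_i^2 r_i = 10·3·8 + 3·12·10 + 9·10·4 + 6·10·7 + 11·4·5 = 1600 ≡ 1.
  S = (9, 3, 1) ≠ 0, so r is not a codeword (an error is present).
Step 3: locate the error. For a single error e at position i, S_ℓ = v_i·e·α_i^ℓ, so α_err = S_1/S_0.
  S_0^{−1} = 9^{−1} = 3 (mod 13), so α_err = 3·3 = 9 ≡ 9 = α_1. Error position i = 1.
  Consistency check: S_2/S_1 = 1·9 = 9 ≡ 9 = α_err ✓ (single-error assumption holds).
Step 4: error magnitude e = S_0/v_1 = S_0·∏_{j≠1}(α_1 − α_j) = 9·4 = 36 ≡ 10 (mod 13).
Step 5: correct position 1: c_1 = r_1 − e = 8 − 10 ≡ 11 (mod 13). Hence c = [11, 10, 4, 7, 5].
  Check: interpolating c through the α_i gives m(x) = 12 + 10·x (degree < 2) with m(α_i) = c_i for every i, so c is indeed a codeword.


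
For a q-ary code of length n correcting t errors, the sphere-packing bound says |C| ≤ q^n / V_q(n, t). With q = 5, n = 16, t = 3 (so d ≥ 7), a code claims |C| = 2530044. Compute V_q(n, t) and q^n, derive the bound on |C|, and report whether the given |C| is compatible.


V_q(n, t) = 37825, q^n = 152587890625, Hamming bound = 4034048, |C| = 2530044 ≤ bound (satisfied).

Step 1: Compute V_q(n, t) = Σ_{j=0}^3 C(n, j) (q−1)^j.
  j = 0: C(16,0)·(4)^0 = 1·1 = 1.
  j = 1: C(16,1)·(4)^1 = 16·4 = 64.
  j = 2: C(16,2)·(4)^2 = 120·16 = 1920.
  j = 3: C(16,3)·(4)^3 = 560·64 = 35840.
  V_q(n, t) = 1 + 64 + 1920 + 35840 = 37825.
Step 2: q^n = 5^16 = 152587890625.
Step 3: Hamming bound ⌊q^n / V_q(n,t)⌋ = ⌊152587890625/37825⌋ = 4034048.
Step 4: Compare |C| = 2530044 to 4034048: satisfied.
The claimed |C| lies below the Hamming bound.


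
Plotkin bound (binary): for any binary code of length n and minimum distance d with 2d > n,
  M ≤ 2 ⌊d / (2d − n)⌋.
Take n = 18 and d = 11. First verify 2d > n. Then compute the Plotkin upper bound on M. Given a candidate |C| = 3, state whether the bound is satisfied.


Plotkin bound M ≤ 4; given |C| = 3 ≤ bound (satisfied).

Check applicability: 2d = 22, n = 18.
2d − n = 4 > 0, so Plotkin applies.
Compute d/(2d−n) = 11/4 ≈ 2.7500.
⌊d/(2d−n)⌋ = 2.
Plotkin bound: M ≤ 2·2 = 4.
Given |C| = 3, check: satisfied.
This |C| is below the Plotkin bound.


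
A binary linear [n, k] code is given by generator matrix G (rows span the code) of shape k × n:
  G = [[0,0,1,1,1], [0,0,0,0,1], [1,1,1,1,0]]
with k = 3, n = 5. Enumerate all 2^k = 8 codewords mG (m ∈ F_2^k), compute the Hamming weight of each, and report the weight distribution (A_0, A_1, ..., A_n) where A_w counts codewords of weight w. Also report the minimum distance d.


Weight distribution: A_0 = 1, A_1 = 1, A_2 = 2, A_3 = 2, A_4 = 1, A_5 = 1. Minimum distance d = 1.

Enumerate all 2^3 = 8 messages m ∈ F_2^3.
For each, compute codeword c = mG in F_2^5, then tally its weight.
  m = 000 → c = 00000, weight = 0.
  m = 100 → c = 00111, weight = 3.
  m = 010 → c = 00001, weight = 1.
  m = 110 → c = 00110, weight = 2.
  m = 001 → c = 11110, weight = 4.
  m = 101 → c = 11001, weight = 3.
  m = 011 → c = 11111, weight = 5.
  m = 111 → c = 11000, weight = 2.
Tally weights:
  weight 0: 1 codewords.
  weight 1: 1 codewords.
  weight 2: 2 codewords.
  weight 3: 2 codewords.
  weight 4: 1 codewords.
  weight 5: 1 codewords.
Minimum distance d = smallest w > 0 with A_w > 0 = 1.
Sanity: Σ A_w = 8 = 2^3 = 8 ✓.


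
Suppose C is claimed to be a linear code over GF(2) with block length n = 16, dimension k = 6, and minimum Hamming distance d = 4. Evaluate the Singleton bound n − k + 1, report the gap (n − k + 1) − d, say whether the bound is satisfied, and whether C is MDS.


Singleton RHS = n − k + 1 = 11, slack = 7, bound satisfied, not MDS.

Singleton bound: d ≤ n − k + 1.
Here n = 16, k = 6, so n − k + 1 = 11.
Given d = 4, check d ≤ 11: YES.
Slack = (n − k + 1) − d = 7.
The code is NOT MDS (slack = 7 > 0).
Description: the claimed parameters are [16, 6, 4]_2; such a code would be non-MDS.


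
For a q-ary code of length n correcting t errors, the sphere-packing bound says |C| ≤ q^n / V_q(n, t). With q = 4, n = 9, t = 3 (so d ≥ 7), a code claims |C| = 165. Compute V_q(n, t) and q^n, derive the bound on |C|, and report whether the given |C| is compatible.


V_q(n, t) = 2620, q^n = 262144, Hamming bound = 100, |C| = 165 > bound (violated).

Step 1: Compute V_q(n, t) = Σ_{j=0}^3 C(n, j) (q−1)^j.
  j = 0: C(9,0)·(3)^0 = 1·1 = 1.
  j = 1: C(9,1)·(3)^1 = 9·3 = 27.
  j = 2: C(9,2)·(3)^2 = 36·9 = 324.
  j = 3: C(9,3)·(3)^3 = 84·27 = 2268.
  V_q(n, t) = 1 + 27 + 324 + 2268 = 2620.
Step 2: q^n = 4^9 = 262144.
Step 3: Hamming bound ⌊q^n / V_q(n,t)⌋ = ⌊262144/2620⌋ = 100.
Step 4: Compare |C| = 165 to 100: violated.
The claimed |C| lies above the Hamming bound, so no 4-ary code of length 9 with d ≥ 7 can have 165 codewords.


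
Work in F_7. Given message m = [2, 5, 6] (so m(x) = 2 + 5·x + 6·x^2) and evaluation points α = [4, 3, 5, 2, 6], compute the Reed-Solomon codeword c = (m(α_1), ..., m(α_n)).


c = [6, 1, 2, 1, 3]

Message polynomial: m(x) = 2 + 5·x + 6·x^2 (mod 7).
For each evaluation point α_i, compute m(α_i) mod 7:
  α_1 = 4: Horner steps 6 → 1 → 6, so m(4) = 6.
  α_2 = 3: Horner steps 6 → 2 → 1, so m(3) = 1.
  α_3 = 5: Horner steps 6 → 0 → 2, so m(5) = 2.
  α_4 = 2: Horner steps 6 → 3 → 1, so m(2) = 1.
  α_5 = 6: Horner steps 6 → 6 → 3, so m(6) = 3.
Codeword c = [6, 1, 2, 1, 3] ∈ F_7^5.


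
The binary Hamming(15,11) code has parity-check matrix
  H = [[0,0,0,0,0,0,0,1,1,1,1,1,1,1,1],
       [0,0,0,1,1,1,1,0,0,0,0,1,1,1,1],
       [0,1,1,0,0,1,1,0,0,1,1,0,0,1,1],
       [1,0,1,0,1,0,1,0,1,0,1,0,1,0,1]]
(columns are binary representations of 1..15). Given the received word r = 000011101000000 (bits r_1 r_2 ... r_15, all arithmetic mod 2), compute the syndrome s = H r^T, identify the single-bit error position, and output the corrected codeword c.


s = (1, 1, 0, 1)^T, error position = 13, corrected codeword c = 000011101000100

Compute s = H r^T mod 2 one row at a time:
  s_1 = 0 + 1 + 0 + 0 + 0 + 0 + 0 + 0 = 1 ≡ 1 (mod 2).
  s_2 = 0 + 1 + 1 + 1 + 0 + 0 + 0 + 0 = 3 ≡ 1 (mod 2).
  s_3 = 0 + 0 + 1 + 1 + 0 + 0 + 0 + 0 = 2 ≡ 0 (mod 2).
  s_4 = 0 + 0 + 1 + 1 + 1 + 0 + 0 + 0 = 3 ≡ 1 (mod 2).
s = (1, 1, 0, 1)^T — this equals column 13 of H (binary 1101), so error is at position 13.
Correct: flip bit 13 of r = 000011101000000 to get c = 000011101000100.


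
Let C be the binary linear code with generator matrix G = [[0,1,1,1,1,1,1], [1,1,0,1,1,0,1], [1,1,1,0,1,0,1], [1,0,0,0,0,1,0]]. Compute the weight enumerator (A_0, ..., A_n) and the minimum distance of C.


Weight distribution: A_0 = 1, A_1 = 2, A_2 = 2, A_3 = 2, A_4 = 3, A_5 = 4, A_6 = 2. Minimum distance d = 1.

Enumerate all 2^4 = 16 messages m ∈ F_2^4.
For each, compute codeword c = mG in F_2^7, then tally its weight.
  m = 0000 → c = 0000000, weight = 0.
  m = 1000 → c = 0111111, weight = 6.
  m = 0100 → c = 1101101, weight = 5.
  m = 1100 → c = 1010010, weight = 3.
  m = 0010 → c = 1110101, weight = 5.
  m = 1010 → c = 1001010, weight = 3.
  m = 0110 → c = 0011000, weight = 2.
  m = 1110 → c = 0100111, weight = 4.
  m = 0001 → c = 1000010, weight = 2.
  m = 1001 → c = 1111101, weight = 6.
  m = 0101 → c = 0101111, weight = 5.
  m = 1101 → c = 0010000, weight = 1.
  m = 0011 → c = 0110111, weight = 5.
  m = 1011 → c = 0001000, weight = 1.
  m = 0111 → c = 1011010, weight = 4.
  m = 1111 → c = 1100101, weight = 4.
Tally weights:
  weight 0: 1 codewords.
  weight 1: 2 codewords.
  weight 2: 2 codewords.
  weight 3: 2 codewords.
  weight 4: 3 codewords.
  weight 5: 4 codewords.
  weight 6: 2 codewords.
Minimum distance d = smallest w > 0 with A_w > 0 = 1.
Sanity: Σ A_w = 16 = 2^4 = 16 ✓.


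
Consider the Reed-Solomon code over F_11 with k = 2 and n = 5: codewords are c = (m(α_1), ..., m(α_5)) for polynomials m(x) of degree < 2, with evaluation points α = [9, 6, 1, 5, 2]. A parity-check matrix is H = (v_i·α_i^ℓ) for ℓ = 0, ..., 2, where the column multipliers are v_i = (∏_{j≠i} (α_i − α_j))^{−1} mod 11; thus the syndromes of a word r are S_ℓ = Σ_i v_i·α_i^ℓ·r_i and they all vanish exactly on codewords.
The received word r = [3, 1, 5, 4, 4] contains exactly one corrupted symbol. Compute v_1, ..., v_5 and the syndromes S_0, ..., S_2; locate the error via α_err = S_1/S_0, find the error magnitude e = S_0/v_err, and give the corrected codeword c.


S = (6, 1, 2), error at position 5, error magnitude e = 2, c = [3, 1, 5, 4, 2].

Step 1: column multipliers v_i = (∏_{j≠i}(α_i − α_j))^{−1} mod 11.
  i = 1 (α = 9): (9−6)(9−1)(9−5)(9−2) = 3·8·4·7 = 672 ≡ 1, so v_1 = 1^{−1} = 1 (mod 11).
  i = 2 (α = 6): (6−9)(6−1)(6−5)(6−2) = (−3)·5·1·4 = −60 ≡ 6, so v_2 = 6^{−1} = 2 (mod 11).
  i = 3 (α = 1): (1−9)(1−6)(1−5)(1−2) = (−8)·(−5)·(−4)·(−1) = 160 ≡ 6, so v_3 = 6^{−1} = 2 (mod 11).
  i = 4 (α = 5): (5−9)(5−6)(5−1)(5−2) = (−4)·(−1)·4·3 = 48 ≡ 4, so v_4 = 4^{−1} = 3 (mod 11).
  i = 5 (α = 2): (2−9)(2−6)(2−1)(2−5) = (−7)·(−4)·1·(−3) = −84 ≡ 4, so v_5 = 4^{−1} = 3 (mod 11).
  v = [1, 2, 2, 3, 3].
Step 2: syndromes of r = [3, 1, 5, 4, 4] (all sums mod 11).
  S_0 = Σ v_i r_i = 1·3 + 2·1 + 2·5 + 3·4 + 3·4 = 39 ≡ 6.
  S_1 = Σ v_i α_i r_i = 1·9·3 + 2·6·1 + 2·1·5 + 3·5·4 + 3·2·4 = 133 ≡ 1.
  α_i^2 mod 11 = [4, 3, 1, 3, 4].
  S_2 = Σ v_i α_i^2 r_i = 1·4·3 + 2·3·1 + 2·1·5 + 3·3·4 + 3·4·4 = 112 ≡ 2.
  S = (6, 1, 2) ≠ 0, so r is not a codeword (an error is present).
Step 3: locate the error. For a single error e at position i, S_ℓ = v_i·e·α_i^ℓ, so α_err = S_1/S_0.
  S_0^{−1} = 6^{−1} = 2 (mod 11), so α_err = 1·2 = 2 ≡ 2 = α_5. Error position i = 5.
  Consistency check: S_2/S_1 = 2·1 = 2 ≡ 2 = α_err ✓ (single-error assumption holds).
Step 4: error magnitude e = S_0/v_5 = S_0·∏_{j≠5}(α_5 − α_j) = 6·4 = 24 ≡ 2 (mod 11).
Step 5: correct position 5: c_5 = r_5 − e = 4 − 2 ≡ 2 (mod 11). Hence c = [3, 1, 5, 4, 2].
  Check: interpolating c through the α_i gives m(x) = 8 + 8·x (degree < 2) with m(α_i) = c_i for every i, so c is indeed a codeword.


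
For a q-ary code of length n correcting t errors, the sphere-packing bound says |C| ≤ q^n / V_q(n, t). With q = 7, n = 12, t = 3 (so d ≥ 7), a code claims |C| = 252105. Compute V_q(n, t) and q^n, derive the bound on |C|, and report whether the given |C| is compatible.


V_q(n, t) = 49969, q^n = 13841287201, Hamming bound = 276997, |C| = 252105 ≤ bound (satisfied).

Step 1: Compute V_q(n, t) = Σ_{j=0}^3 C(n, j) (q−1)^j.
  j = 0: C(12,0)·(6)^0 = 1·1 = 1.
  j = 1: C(12,1)·(6)^1 = 12·6 = 72.
  j = 2: C(12,2)·(6)^2 = 66·36 = 2376.
  j = 3: C(12,3)·(6)^3 = 220·216 = 47520.
  V_q(n, t) = 1 + 72 + 2376 + 47520 = 49969.
Step 2: q^n = 7^12 = 13841287201.
Step 3: Hamming bound ⌊q^n / V_q(n,t)⌋ = ⌊13841287201/49969⌋ = 276997.
Step 4: Compare |C| = 252105 to 276997: satisfied.
The claimed |C| lies below the Hamming bound.


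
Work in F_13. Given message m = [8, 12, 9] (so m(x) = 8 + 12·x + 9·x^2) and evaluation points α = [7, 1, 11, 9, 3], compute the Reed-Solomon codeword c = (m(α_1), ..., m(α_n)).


c = [0, 3, 7, 0, 8]

Message polynomial: m(x) = 8 + 12·x + 9·x^2 (mod 13).
For each evaluation point α_i, compute m(α_i) mod 13:
  α_1 = 7: Horner steps 9 → 10 → 0, so m(7) = 0.
  α_2 = 1: Horner steps 9 → 8 → 3, so m(1) = 3.
  α_3 = 11: Horner steps 9 → 7 → 7, so m(11) = 7.
  α_4 = 9: Horner steps 9 → 2 → 0, so m(9) = 0.
  α_5 = 3: Horner steps 9 → 0 → 8, so m(3) = 8.
Codeword c = [0, 3, 7, 0, 8] ∈ F_13^5.


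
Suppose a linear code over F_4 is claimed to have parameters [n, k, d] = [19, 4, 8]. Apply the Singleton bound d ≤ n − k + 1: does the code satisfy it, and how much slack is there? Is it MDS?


Singleton RHS = n − k + 1 = 16, slack = 8, bound satisfied, not MDS.

Singleton bound: d ≤ n − k + 1.
Here n = 19, k = 4, so n − k + 1 = 16.
Given d = 8, check d ≤ 16: YES.
Slack = (n − k + 1) − d = 8.
The code is NOT MDS (slack = 8 > 0).
Description: the claimed parameters are [19, 4, 8]_4; such a code would be non-MDS.


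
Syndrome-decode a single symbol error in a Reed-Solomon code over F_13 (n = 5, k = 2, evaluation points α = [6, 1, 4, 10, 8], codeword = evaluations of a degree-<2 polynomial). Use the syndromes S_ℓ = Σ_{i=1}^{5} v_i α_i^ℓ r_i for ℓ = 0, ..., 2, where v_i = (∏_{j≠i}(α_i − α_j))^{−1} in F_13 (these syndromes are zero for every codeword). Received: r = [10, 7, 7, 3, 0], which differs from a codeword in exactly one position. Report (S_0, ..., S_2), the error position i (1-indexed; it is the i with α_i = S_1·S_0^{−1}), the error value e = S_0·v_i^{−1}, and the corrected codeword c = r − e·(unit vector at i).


S = (7, 7, 7), error at position 2, error magnitude e = 11, c = [10, 9, 7, 3, 0].

Step 1: column multipliers v_i = (∏_{j≠i}(α_i − α_j))^{−1} mod 13.
  i = 1 (α = 6): (6−1)(6−4)(6−10)(6−8) = 5·2·(−4)·(−2) = 80 ≡ 2, so v_1 = 2^{−1} = 7 (mod 13).
  i = 2 (α = 1): (1−6)(1−4)(1−10)(1−8) = (−5)·(−3)·(−9)·(−7) = 945 ≡ 9, so v_2 = 9^{−1} = 3 (mod 13).
  i = 3 (α = 4): (4−6)(4−1)(4−10)(4−8) = (−2)·3·(−6)·(−4) = −144 ≡ 12, so v_3 = 12^{−1} = 12 (mod 13).
  i = 4 (α = 10): (10−6)(10−1)(10−4)(10−8) = 4·9·6·2 = 432 ≡ 3, so v_4 = 3^{−1} = 9 (mod 13).
  i = 5 (α = 8): (8−6)(8−1)(8−4)(8−10) = 2·7·4·(−2) = −112 ≡ 5, so v_5 = 5^{−1} = 8 (mod 13).
  v = [7, 3, 12, 9, 8].
Step 2: syndromes of r = [10, 7, 7, 3, 0] (all sums mod 13).
  S_0 = Σ v_i r_i = 7·10 + 3·7 + 12·7 + 9·3 + 8·0 = 202 ≡ 7.
  S_1 = Σ v_i α_i r_i = 7·6·10 + 3·1·7 + 12·4·7 + 9·10·3 + 8·8·0 = 1047 ≡ 7.
  α_i^2 mod 13 = [10, 1, 3, 9, 12].
  S_2 = Σ v_i α_i^2 r_i = 7·10·10 + 3·1·7 + 12·3·7 + 9·9·3 + 8·12·0 = 1216 ≡ 7.
  S = (7, 7, 7) ≠ 0, so r is not a codeword (an error is present).
Step 3: locate the error. For a single error e at position i, S_ℓ = v_i·e·α_i^ℓ, so α_err = S_1/S_0.
  S_0^{−1} = 7^{−1} = 2 (mod 13), so α_err = 7·2 = 14 ≡ 1 = α_2. Error position i = 2.
  Consistency check: S_2/S_1 = 7·2 = 14 ≡ 1 = α_err ✓ (single-error assumption holds).
Step 4: error magnitude e = S_0/v_2 = S_0·∏_{j≠2}(α_2 − α_j) = 7·9 = 63 ≡ 11 (mod 13).
Step 5: correct position 2: c_2 = r_2 − e = 7 − 11 ≡ 9 (mod 13). Hence c = [10, 9, 7, 3, 0].
  Check: interpolating c through the α_i gives m(x) = 1 + 8·x (degree < 2) with m(α_i) = c_i for every i, so c is indeed a codeword.


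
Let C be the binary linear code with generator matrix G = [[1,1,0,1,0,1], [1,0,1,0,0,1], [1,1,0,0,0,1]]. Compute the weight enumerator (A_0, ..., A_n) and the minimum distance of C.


Weight distribution: A_0 = 1, A_1 = 1, A_2 = 1, A_3 = 3, A_4 = 2. Minimum distance d = 1.

Enumerate all 2^3 = 8 messages m ∈ F_2^3.
For each, compute codeword c = mG in F_2^6, then tally its weight.
  m = 000 → c = 000000, weight = 0.
  m = 100 → c = 110101, weight = 4.
  m = 010 → c = 101001, weight = 3.
  m = 110 → c = 011100, weight = 3.
  m = 001 → c = 110001, weight = 3.
  m = 101 → c = 000100, weight = 1.
  m = 011 → c = 011000, weight = 2.
  m = 111 → c = 101101, weight = 4.
Tally weights:
  weight 0: 1 codewords.
  weight 1: 1 codewords.
  weight 2: 1 codewords.
  weight 3: 3 codewords.
  weight 4: 2 codewords.
Minimum distance d = smallest w > 0 with A_w > 0 = 1.
Sanity: Σ A_w = 8 = 2^3 = 8 ✓.


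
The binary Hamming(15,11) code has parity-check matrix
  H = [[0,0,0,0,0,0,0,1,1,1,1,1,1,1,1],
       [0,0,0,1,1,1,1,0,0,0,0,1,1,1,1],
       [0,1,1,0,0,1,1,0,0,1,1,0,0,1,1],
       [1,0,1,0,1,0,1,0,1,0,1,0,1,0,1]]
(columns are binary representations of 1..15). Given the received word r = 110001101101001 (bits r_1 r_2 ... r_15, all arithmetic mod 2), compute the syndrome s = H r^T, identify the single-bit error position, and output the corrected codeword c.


s = (0, 0, 1, 0)^T, error position = 2, corrected codeword c = 100001101101001

Compute s = H r^T mod 2 one row at a time:
  s_1 = 0 + 1 + 1 + 0 + 1 + 0 + 0 + 1 = 4 ≡ 0 (mod 2).
  s_2 = 0 + 0 + 1 + 1 + 1 + 0 + 0 + 1 = 4 ≡ 0 (mod 2).
  s_3 = 1 + 0 + 1 + 1 + 1 + 0 + 0 + 1 = 5 ≡ 1 (mod 2).
  s_4 = 1 + 0 + 0 + 1 + 1 + 0 + 0 + 1 = 4 ≡ 0 (mod 2).
s = (0, 0, 1, 0)^T — this equals column 2 of H (binary 0010), so error is at position 2.
Correct: flip bit 2 of r = 110001101101001 to get c = 100001101101001.


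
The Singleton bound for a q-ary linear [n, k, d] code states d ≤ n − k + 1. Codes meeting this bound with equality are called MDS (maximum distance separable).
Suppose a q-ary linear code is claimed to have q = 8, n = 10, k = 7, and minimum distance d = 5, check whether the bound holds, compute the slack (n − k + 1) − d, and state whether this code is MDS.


Singleton RHS = n − k + 1 = 4, slack = -1, bound violated (no such code; not MDS).

Singleton bound: d ≤ n − k + 1.
Here n = 10, k = 7, so n − k + 1 = 4.
Given d = 5, check d ≤ 4: NO.
Slack = (n − k + 1) − d = -1.
The slack is negative: d = 5 exceeds n − k + 1 = 4 by 1, so the Singleton bound is violated and no linear [10, 7, 5]_8 code can exist. In particular it is not MDS (MDS requires d = n − k + 1 exactly).
Description: the claimed parameters are [10, 7, 5]_8; such a code would be impossible (violates the Singleton bound).


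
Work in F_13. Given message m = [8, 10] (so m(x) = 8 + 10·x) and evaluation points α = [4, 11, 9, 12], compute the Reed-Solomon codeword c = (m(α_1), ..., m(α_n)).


c = [9, 1, 7, 11]

Message polynomial: m(x) = 8 + 10·x (mod 13).
For each evaluation point α_i, compute m(α_i) mod 13:
  α_1 = 4: Horner steps 10 → 9, so m(4) = 9.
  α_2 = 11: Horner steps 10 → 1, so m(11) = 1.
  α_3 = 9: Horner steps 10 → 7, so m(9) = 7.
  α_4 = 12: Horner steps 10 → 11, so m(12) = 11.
Codeword c = [9, 1, 7, 11] ∈ F_13^4.


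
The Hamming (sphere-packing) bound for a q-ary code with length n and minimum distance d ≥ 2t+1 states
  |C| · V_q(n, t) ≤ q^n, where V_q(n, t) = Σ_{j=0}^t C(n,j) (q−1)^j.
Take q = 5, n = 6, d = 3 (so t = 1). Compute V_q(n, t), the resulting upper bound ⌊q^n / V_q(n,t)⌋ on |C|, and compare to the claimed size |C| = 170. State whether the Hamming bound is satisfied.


V_q(n, t) = 25, q^n = 15625, Hamming bound = 625, |C| = 170 ≤ bound (satisfied).

Step 1: Compute V_q(n, t) = Σ_{j=0}^1 C(n, j) (q−1)^j.
  j = 0: C(6,0)·(4)^0 = 1·1 = 1.
  j = 1: C(6,1)·(4)^1 = 6·4 = 24.
  V_q(n, t) = 1 + 24 = 25.
Step 2: q^n = 5^6 = 15625.
Step 3: Hamming bound ⌊q^n / V_q(n,t)⌋ = ⌊15625/25⌋ = 625.
Step 4: Compare |C| = 170 to 625: satisfied.
The claimed |C| lies below the Hamming bound.


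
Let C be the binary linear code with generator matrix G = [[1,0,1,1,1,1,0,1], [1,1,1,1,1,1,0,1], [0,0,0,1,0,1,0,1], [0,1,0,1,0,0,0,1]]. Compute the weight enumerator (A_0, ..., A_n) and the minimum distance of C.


Weight distribution: A_0 = 1, A_1 = 2, A_2 = 2, A_3 = 3, A_4 = 3, A_5 = 2, A_6 = 2, A_7 = 1. Minimum distance d = 1.

Enumerate all 2^4 = 16 messages m ∈ F_2^4.
For each, compute codeword c = mG in F_2^8, then tally its weight.
  m = 0000 → c = 00000000, weight = 0.
  m = 1000 → c = 10111101, weight = 6.
  m = 0100 → c = 11111101, weight = 7.
  m = 1100 → c = 01000000, weight = 1.
  m = 0010 → c = 00010101, weight = 3.
  m = 1010 → c = 10101000, weight = 3.
  m = 0110 → c = 11101000, weight = 4.
  m = 1110 → c = 01010101, weight = 4.
  m = 0001 → c = 01010001, weight = 3.
  m = 1001 → c = 11101100, weight = 5.
  m = 0101 → c = 10101100, weight = 4.
  m = 1101 → c = 00010001, weight = 2.
  m = 0011 → c = 01000100, weight = 2.
  m = 1011 → c = 11111001, weight = 6.
  m = 0111 → c = 10111001, weight = 5.
  m = 1111 → c = 00000100, weight = 1.
Tally weights:
  weight 0: 1 codewords.
  weight 1: 2 codewords.
  weight 2: 2 codewords.
  weight 3: 3 codewords.
  weight 4: 3 codewords.
  weight 5: 2 codewords.
  weight 6: 2 codewords.
  weight 7: 1 codewords.
Minimum distance d = smallest w > 0 with A_w > 0 = 1.
Sanity: Σ A_w = 16 = 2^4 = 16 ✓.


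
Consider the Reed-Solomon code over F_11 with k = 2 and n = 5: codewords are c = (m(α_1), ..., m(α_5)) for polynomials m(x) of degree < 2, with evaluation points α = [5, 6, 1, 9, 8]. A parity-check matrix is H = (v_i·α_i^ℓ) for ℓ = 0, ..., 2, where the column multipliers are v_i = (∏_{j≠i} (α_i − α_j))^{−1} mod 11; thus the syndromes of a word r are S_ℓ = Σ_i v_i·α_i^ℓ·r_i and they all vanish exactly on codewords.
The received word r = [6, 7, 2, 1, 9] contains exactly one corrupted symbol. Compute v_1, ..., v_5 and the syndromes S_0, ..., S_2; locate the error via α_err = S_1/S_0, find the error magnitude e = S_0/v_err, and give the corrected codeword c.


S = (3, 5, 1), error at position 4, error magnitude e = 2, c = [6, 7, 2, 10, 9].

Step 1: column multipliers v_i = (∏_{j≠i}(α_i − α_j))^{−1} mod 11.
  i = 1 (α = 5): (5−6)(5−1)(5−9)(5−8) = (−1)·4·(−4)·(−3) = −48 ≡ 7, so v_1 = 7^{−1} = 8 (mod 11).
  i = 2 (α = 6): (6−5)(6−1)(6−9)(6−8) = 1·5·(−3)·(−2) = 30 ≡ 8, so v_2 = 8^{−1} = 7 (mod 11).
  i = 3 (α = 1): (1−5)(1−6)(1−9)(1−8) = (−4)·(−5)·(−8)·(−7) = 1120 ≡ 9, so v_3 = 9^{−1} = 5 (mod 11).
  i = 4 (α = 9): (9−5)(9−6)(9−1)(9−8) = 4·3·8·1 = 96 ≡ 8, so v_4 = 8^{−1} = 7 (mod 11).
  i = 5 (α = 8): (8−5)(8−6)(8−1)(8−9) = 3·2·7·(−1) = −42 ≡ 2, so v_5 = 2^{−1} = 6 (mod 11).
  v = [8, 7, 5, 7, 6].
Step 2: syndromes of r = [6, 7, 2, 1, 9] (all sums mod 11).
  S_0 = Σ v_i r_i = 8·6 + 7·7 + 5·2 + 7·1 + 6·9 = 168 ≡ 3.
  S_1 = Σ v_i α_i r_i = 8·5·6 + 7·6·7 + 5·1·2 + 7·9·1 + 6·8·9 = 1039 ≡ 5.
  α_i^2 mod 11 = [3, 3, 1, 4, 9].
  S_2 = Σ v_i α_i^2 r_i = 8·3·6 + 7·3·7 + 5·1·2 + 7·4·1 + 6·9·9 = 815 ≡ 1.
  S = (3, 5, 1) ≠ 0, so r is not a codeword (an error is present).
Step 3: locate the error. For a single error e at position i, S_ℓ = v_i·e·α_i^ℓ, so α_err = S_1/S_0.
  S_0^{−1} = 3^{−1} = 4 (mod 11), so α_err = 5·4 = 20 ≡ 9 = α_4. Error position i = 4.
  Consistency check: S_2/S_1 = 1·9 = 9 ≡ 9 = α_err ✓ (single-error assumption holds).
Step 4: error magnitude e = S_0/v_4 = S_0·∏_{j≠4}(α_4 − α_j) = 3·8 = 24 ≡ 2 (mod 11).
Step 5: correct position 4: c_4 = r_4 − e = 1 − 2 ≡ 10 (mod 11). Hence c = [6, 7, 2, 10, 9].
  Check: interpolating c through the α_i gives m(x) = 1 + 1·x (degree < 2) with m(α_i) = c_i for every i, so c is indeed a codeword.


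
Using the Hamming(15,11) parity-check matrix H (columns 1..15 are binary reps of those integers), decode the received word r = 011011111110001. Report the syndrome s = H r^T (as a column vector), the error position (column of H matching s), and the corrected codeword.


s = (1, 0, 1, 0)^T, error position = 10, corrected codeword c = 011011111010001

Compute s = H r^T mod 2 one row at a time:
  s_1 = 1 + 1 + 1 + 1 + 0 + 0 + 0 + 1 = 5 ≡ 1 (mod 2).
  s_2 = 0 + 1 + 1 + 1 + 0 + 0 + 0 + 1 = 4 ≡ 0 (mod 2).
  s_3 = 1 + 1 + 1 + 1 + 1 + 1 + 0 + 1 = 7 ≡ 1 (mod 2).
  s_4 = 0 + 1 + 1 + 1 + 1 + 1 + 0 + 1 = 6 ≡ 0 (mod 2).
s = (1, 0, 1, 0)^T — this equals column 10 of H (binary 1010), so error is at position 10.
Correct: flip bit 10 of r = 011011111110001 to get c = 011011111010001.
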